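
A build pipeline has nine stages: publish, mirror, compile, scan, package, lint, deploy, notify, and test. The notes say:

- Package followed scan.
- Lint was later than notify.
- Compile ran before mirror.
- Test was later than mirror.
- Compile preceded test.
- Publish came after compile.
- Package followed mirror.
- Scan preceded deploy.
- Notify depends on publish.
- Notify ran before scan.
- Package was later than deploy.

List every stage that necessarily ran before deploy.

compile, notify, publish, scan

Directly stated before deploy: scan.
Compile reaches deploy via compile → publish → notify → scan → deploy.
Notify reaches deploy via notify → scan → deploy.
Publish reaches deploy via publish → notify → scan → deploy.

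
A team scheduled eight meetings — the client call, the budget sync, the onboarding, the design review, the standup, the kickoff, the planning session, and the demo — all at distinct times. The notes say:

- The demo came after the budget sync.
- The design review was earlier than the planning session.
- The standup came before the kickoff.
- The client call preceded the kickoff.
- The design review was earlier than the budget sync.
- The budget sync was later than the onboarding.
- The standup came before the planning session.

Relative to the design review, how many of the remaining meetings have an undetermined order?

4

Forced after the design review: the budget sync, the demo, and the planning session.
That leaves the client call, the kickoff, the onboarding, and the standup with no forced order relative to the design review — 4.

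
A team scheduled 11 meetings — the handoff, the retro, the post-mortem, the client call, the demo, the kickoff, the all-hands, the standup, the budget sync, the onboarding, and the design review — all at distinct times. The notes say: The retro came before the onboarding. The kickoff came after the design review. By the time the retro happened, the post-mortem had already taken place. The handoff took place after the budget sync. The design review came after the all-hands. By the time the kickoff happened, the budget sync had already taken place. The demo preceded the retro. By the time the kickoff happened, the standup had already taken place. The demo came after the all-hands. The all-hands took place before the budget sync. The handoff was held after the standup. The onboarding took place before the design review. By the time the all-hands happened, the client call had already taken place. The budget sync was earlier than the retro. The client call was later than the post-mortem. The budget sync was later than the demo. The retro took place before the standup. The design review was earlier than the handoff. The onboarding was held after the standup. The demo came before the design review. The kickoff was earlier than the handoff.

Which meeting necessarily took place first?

The post-mortem has a chain of constraints placing it before every other meeting, so the post-mortem must be first.

the post-mortem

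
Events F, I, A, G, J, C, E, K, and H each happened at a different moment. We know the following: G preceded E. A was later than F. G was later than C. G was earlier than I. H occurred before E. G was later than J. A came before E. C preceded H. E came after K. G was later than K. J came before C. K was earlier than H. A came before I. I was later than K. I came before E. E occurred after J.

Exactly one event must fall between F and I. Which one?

Tracing the constraints gives F → A → I, so A sits after F and before I.
No other event is forced both after F and before I.

A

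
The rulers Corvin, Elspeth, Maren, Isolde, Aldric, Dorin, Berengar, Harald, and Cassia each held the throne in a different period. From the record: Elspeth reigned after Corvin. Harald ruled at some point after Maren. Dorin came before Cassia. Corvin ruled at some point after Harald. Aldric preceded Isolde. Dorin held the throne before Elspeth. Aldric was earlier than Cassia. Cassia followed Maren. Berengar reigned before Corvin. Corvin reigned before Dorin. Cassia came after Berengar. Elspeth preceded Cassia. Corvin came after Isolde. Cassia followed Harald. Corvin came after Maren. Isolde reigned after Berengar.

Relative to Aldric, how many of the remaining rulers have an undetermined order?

3

Forced after Aldric: Cassia, Corvin, Dorin, Elspeth, and Isolde.
That leaves Berengar, Harald, and Maren with no forced order relative to Aldric — 3.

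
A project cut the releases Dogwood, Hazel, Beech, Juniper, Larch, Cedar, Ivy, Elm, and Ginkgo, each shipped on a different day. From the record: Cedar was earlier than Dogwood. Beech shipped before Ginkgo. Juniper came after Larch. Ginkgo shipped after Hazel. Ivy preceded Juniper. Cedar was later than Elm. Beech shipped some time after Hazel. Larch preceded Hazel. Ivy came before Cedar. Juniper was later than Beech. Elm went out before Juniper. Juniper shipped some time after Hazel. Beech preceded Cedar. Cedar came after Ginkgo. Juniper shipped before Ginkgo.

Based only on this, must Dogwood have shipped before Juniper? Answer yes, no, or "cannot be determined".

Tracing the constraints gives Juniper → Ginkgo → Cedar → Dogwood, so Juniper must come before Dogwood.
That means Dogwood cannot be before Juniper.

no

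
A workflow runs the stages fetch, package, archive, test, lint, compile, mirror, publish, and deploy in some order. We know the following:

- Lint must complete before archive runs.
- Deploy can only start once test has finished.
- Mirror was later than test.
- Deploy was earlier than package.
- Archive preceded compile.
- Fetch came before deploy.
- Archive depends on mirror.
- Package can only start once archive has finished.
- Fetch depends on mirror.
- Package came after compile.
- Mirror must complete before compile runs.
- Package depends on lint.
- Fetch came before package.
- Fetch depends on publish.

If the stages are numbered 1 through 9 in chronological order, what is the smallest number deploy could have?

5

Fetch, mirror, publish, and test must all come before deploy — 4 forced predecessors.
Nothing else is forced ahead of deploy, so its earliest slot is position 4 + 1 = 5.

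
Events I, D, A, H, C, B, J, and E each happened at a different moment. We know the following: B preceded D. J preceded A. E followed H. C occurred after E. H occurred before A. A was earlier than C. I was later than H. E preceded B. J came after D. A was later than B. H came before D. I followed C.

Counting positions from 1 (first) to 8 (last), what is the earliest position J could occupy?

5

B, D, E, and H must all come before J — 4 forced predecessors.
Nothing else is forced ahead of J, so its earliest slot is position 4 + 1 = 5.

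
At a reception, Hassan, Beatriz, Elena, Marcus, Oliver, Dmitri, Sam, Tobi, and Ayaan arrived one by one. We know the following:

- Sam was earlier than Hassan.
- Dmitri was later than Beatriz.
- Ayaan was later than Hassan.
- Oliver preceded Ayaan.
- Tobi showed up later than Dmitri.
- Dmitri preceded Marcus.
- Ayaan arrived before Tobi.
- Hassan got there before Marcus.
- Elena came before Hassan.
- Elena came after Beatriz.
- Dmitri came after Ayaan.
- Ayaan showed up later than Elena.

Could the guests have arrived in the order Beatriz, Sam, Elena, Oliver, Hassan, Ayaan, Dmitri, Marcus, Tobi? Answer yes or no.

yes

Check each stated constraint against the proposed order — e.g. Elena is ahead of Ayaan; Beatriz is ahead of Dmitri. Every pair is in the required order; nothing is violated.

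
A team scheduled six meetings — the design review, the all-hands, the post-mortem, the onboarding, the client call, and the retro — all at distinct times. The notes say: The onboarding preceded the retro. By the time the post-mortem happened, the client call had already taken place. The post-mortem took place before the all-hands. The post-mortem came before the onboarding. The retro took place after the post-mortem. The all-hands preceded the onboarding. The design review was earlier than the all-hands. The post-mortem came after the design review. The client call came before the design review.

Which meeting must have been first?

The client call has a chain of constraints placing it before every other meeting, so the client call must be first.

the client call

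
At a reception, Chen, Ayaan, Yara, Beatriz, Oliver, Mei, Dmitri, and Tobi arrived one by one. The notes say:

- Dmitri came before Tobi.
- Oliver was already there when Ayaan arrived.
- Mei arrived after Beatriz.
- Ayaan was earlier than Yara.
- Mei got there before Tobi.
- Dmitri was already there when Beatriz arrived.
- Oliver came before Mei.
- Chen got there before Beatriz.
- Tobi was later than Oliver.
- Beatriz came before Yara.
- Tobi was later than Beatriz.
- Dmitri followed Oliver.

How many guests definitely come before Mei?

4

Directly stated before Mei: Beatriz and Oliver.
Chen reaches Mei via Chen → Beatriz → Mei.
Dmitri reaches Mei via Dmitri → Beatriz → Mei.
No chain forces Tobi (or any of the others) ahead of Mei.
That's Beatriz, Chen, Dmitri, and Oliver — 4 in all.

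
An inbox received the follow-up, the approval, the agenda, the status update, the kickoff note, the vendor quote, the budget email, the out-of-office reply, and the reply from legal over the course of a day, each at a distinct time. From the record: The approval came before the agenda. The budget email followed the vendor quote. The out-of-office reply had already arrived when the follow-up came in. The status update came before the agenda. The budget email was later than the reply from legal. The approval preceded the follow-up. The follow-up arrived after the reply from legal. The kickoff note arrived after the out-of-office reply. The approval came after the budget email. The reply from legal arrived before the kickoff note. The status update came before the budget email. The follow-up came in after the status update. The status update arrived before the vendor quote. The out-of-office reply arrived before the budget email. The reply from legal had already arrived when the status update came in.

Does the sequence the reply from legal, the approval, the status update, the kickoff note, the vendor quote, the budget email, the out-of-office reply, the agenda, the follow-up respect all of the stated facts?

The constraints require the out-of-office reply before the budget email, but in the proposed sequence the budget email appears ahead of the out-of-office reply. That one violation is enough.

no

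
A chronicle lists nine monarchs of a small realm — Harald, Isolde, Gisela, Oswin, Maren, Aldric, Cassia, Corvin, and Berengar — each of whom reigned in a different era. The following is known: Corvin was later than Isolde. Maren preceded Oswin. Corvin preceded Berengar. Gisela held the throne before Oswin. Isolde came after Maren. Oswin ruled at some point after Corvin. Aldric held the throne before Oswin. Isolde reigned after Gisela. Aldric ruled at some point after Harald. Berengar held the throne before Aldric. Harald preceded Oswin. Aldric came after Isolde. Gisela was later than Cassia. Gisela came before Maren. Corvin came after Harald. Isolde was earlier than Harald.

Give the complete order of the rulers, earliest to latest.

Cassia, Gisela, Maren, Isolde, Harald, Corvin, Berengar, Aldric, Oswin

The constraints fix every adjacent pair, so only one ordering works:
Cassia → Gisela → Maren → Isolde → Harald → Corvin → Berengar → Aldric → Oswin.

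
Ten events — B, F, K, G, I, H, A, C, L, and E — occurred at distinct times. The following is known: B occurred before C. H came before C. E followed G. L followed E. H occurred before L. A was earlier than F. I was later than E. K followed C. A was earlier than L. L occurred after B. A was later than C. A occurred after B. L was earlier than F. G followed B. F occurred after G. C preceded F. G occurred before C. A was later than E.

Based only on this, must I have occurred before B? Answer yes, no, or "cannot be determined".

no

Tracing the constraints gives B → G → E → I, so B must come before I.
That means I cannot be before B.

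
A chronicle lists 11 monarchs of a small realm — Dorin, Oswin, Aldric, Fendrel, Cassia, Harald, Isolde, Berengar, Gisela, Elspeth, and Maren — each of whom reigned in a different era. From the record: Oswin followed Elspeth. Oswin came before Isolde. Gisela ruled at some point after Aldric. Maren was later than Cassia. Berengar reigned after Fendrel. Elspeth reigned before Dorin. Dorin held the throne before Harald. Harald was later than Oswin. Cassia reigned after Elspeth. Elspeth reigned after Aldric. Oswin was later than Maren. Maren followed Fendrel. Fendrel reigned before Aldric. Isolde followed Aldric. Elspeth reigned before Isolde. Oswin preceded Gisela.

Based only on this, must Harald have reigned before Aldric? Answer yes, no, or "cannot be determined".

Tracing the constraints gives Aldric → Elspeth → Oswin → Harald, so Aldric must come before Harald.
That means Harald cannot be before Aldric.

no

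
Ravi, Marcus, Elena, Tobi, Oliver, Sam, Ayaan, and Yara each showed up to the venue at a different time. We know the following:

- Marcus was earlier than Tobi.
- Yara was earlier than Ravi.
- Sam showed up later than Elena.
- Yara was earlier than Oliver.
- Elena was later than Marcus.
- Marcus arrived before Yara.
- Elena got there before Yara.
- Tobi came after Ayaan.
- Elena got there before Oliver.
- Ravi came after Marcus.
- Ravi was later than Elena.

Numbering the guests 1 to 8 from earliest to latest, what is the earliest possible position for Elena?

Marcus must come before Elena — 1 forced predecessor.
Nothing else is forced ahead of Elena, so their earliest slot is position 1 + 1 = 2.

2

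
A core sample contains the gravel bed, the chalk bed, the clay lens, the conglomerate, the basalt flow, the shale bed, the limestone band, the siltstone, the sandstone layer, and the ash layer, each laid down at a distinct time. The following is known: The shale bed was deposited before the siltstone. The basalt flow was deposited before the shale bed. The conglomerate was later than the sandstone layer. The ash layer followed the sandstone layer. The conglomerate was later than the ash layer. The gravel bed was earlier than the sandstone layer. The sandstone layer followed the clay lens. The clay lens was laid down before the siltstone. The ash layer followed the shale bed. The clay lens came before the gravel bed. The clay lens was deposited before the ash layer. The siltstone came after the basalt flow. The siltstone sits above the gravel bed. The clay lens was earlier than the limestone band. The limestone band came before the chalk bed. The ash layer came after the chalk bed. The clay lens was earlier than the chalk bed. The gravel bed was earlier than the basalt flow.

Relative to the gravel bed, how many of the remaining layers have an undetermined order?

Forced before the gravel bed: the clay lens; forced after the gravel bed: the ash layer, the basalt flow, the conglomerate, the sandstone layer, the shale bed, and the siltstone.
That leaves the chalk bed and the limestone band with no forced order relative to the gravel bed — 2.

2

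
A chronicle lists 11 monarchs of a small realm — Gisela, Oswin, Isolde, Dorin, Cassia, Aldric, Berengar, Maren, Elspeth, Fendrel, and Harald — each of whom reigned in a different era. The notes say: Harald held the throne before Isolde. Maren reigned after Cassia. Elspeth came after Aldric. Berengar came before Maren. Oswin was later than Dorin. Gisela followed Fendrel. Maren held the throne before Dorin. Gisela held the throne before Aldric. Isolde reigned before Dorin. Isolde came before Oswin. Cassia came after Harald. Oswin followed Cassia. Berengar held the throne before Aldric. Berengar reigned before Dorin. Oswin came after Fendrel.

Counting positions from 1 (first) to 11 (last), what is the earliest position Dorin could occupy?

6

Berengar, Cassia, Harald, Isolde, and Maren must all come before Dorin — 5 forced predecessors.
Nothing else is forced ahead of Dorin, so their earliest slot is position 5 + 1 = 6.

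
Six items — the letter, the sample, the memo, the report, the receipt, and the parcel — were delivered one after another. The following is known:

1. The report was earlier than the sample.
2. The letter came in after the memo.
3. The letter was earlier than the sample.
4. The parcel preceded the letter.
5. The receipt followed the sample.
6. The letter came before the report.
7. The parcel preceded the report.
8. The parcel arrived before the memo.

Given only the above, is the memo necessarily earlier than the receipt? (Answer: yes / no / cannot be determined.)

Chain the constraints: the memo → the letter → the sample → the receipt. Each link is directly stated, so the memo comes before the receipt.

yes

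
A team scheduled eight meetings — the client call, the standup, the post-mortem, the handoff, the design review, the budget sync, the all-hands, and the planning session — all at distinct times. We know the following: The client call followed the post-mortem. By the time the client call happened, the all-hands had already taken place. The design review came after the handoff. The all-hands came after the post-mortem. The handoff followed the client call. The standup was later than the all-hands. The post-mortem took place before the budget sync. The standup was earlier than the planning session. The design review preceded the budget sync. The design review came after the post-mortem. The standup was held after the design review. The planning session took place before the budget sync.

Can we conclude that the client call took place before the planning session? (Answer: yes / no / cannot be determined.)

Chain the constraints: the client call → the handoff → the design review → the standup → the planning session. Each link is directly stated, so the client call comes before the planning session.

yes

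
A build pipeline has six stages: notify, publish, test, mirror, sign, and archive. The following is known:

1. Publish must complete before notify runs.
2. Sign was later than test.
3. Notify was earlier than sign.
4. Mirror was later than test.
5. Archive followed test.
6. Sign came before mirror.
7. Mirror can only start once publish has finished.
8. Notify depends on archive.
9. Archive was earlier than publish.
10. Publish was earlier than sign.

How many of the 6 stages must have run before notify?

3

Directly stated before notify: archive and publish.
Test reaches notify via test → archive → notify.
No chain forces sign (or any of the others) ahead of notify.
That's archive, publish, and test — 3 in all.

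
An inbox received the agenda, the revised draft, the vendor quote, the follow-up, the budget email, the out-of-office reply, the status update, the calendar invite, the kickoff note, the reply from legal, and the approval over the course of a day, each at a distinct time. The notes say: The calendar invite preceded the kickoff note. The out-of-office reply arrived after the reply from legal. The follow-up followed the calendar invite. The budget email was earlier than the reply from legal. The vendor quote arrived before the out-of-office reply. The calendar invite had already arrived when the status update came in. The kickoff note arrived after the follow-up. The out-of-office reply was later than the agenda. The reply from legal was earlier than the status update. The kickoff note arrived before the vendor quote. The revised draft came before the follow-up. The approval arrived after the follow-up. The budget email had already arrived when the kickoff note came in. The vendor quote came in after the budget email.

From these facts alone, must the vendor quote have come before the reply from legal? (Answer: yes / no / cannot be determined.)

cannot be determined

No chain of stated constraints runs from the vendor quote to the reply from legal, and none runs from the reply from legal to the vendor quote either.
So the relative order of the vendor quote and the reply from legal is not fixed by the given facts.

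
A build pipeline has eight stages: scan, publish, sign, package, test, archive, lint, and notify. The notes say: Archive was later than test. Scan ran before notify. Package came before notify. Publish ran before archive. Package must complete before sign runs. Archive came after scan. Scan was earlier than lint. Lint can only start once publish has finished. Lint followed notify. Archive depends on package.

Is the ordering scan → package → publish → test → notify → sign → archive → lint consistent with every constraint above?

Check each stated constraint against the proposed order — e.g. scan is ahead of archive; scan is ahead of lint. Every pair is in the required order; nothing is violated.

yes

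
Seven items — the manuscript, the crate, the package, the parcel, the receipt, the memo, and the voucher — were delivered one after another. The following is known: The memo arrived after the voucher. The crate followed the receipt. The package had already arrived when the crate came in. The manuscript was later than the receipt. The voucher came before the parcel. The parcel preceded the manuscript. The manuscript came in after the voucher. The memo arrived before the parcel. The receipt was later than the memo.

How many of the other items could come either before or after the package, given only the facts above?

Forced after the package: the crate.
That leaves the manuscript, the memo, the parcel, the receipt, and the voucher with no forced order relative to the package — 5.

5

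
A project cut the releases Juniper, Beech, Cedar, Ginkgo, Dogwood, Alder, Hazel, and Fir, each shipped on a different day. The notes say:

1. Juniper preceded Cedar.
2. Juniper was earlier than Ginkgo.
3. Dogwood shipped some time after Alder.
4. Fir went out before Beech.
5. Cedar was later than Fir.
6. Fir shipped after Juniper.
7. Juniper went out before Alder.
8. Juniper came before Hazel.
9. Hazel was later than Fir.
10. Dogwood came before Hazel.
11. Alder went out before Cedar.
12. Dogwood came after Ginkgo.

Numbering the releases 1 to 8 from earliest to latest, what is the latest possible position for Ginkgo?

6

Ginkgo must come before Dogwood and Hazel — 2 releases forced after it.
Everything else can be placed before Ginkgo in some valid order, so Ginkgo can sit as late as position 8 − 2 = 6.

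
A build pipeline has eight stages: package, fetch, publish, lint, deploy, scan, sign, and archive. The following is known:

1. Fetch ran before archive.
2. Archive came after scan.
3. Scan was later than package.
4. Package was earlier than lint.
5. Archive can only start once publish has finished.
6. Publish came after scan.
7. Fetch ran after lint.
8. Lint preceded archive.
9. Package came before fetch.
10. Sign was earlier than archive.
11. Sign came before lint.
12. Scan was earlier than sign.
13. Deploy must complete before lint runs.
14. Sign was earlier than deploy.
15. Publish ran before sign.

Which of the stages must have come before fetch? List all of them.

Directly stated before fetch: lint and package.
Deploy reaches fetch via deploy → lint → fetch.
Publish reaches fetch via publish → sign → lint → fetch.
Scan reaches fetch via scan → sign → lint → fetch.
Likewise sign reaches fetch by chaining the stated constraints.
No chain forces archive ahead of fetch.

deploy, lint, package, publish, scan, sign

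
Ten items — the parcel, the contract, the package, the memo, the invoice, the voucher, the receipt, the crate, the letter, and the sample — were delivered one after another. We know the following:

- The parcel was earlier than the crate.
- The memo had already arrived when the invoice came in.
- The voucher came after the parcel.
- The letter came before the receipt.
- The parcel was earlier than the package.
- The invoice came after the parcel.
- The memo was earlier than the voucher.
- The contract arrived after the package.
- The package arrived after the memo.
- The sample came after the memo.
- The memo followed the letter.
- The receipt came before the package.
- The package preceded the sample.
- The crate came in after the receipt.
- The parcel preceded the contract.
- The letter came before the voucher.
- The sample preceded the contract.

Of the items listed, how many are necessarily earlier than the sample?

5

Directly stated before the sample: the memo and the package.
The letter reaches the sample via the letter → the memo → the sample.
The parcel reaches the sample via the parcel → the package → the sample.
The receipt reaches the sample via the receipt → the package → the sample.
No chain forces the invoice (or any of the others) ahead of the sample.
That's the letter, the memo, the package, the parcel, and the receipt — 5 in all.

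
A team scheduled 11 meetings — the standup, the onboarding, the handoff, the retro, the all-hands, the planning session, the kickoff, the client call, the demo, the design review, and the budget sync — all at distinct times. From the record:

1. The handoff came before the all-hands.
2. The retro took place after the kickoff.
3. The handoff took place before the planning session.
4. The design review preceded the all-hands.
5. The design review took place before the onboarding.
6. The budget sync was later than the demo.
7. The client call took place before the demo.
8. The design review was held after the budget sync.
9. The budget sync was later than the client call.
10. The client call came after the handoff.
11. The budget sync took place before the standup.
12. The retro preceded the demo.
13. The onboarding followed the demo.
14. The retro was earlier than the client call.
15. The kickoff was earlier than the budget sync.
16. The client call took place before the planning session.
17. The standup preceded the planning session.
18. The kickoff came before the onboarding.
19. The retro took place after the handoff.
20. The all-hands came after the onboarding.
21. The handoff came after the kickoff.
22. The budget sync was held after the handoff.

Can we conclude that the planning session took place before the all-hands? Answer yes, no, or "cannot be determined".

cannot be determined

No chain of stated constraints runs from the planning session to the all-hands, and none runs from the all-hands to the planning session either.
So the relative order of the planning session and the all-hands is not fixed by the given facts.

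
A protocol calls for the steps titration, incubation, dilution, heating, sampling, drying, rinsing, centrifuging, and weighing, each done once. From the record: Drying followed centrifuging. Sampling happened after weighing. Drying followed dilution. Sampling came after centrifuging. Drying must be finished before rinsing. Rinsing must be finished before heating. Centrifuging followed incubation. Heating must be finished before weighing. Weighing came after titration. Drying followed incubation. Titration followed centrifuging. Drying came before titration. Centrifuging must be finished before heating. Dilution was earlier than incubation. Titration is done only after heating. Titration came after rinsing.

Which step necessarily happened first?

Dilution has a chain of constraints placing it before every other step, so dilution must be first.

dilution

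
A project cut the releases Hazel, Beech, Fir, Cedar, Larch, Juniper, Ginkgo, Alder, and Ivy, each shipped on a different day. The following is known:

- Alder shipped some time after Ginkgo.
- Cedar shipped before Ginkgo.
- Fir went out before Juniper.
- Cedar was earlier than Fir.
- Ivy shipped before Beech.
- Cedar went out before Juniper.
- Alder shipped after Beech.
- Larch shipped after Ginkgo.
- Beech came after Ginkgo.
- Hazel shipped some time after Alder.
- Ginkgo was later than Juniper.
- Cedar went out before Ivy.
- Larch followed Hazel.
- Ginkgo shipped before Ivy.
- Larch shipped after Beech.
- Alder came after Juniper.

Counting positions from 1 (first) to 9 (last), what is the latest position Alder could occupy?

Alder must come before Hazel and Larch — 2 releases forced after it.
Everything else can be placed before Alder in some valid order, so Alder can sit as late as position 9 − 2 = 7.

7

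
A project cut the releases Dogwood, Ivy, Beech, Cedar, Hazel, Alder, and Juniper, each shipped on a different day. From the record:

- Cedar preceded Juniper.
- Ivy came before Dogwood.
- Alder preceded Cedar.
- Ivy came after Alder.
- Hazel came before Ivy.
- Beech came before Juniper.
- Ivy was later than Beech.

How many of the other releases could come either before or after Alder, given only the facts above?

2

Forced after Alder: Cedar, Dogwood, Ivy, and Juniper.
That leaves Beech and Hazel with no forced order relative to Alder — 2.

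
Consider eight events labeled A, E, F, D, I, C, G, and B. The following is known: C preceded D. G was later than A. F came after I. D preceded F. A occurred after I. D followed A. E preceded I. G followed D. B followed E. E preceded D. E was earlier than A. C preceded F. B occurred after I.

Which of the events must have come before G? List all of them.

A, C, D, E, I

Directly stated before G: A and D.
C reaches G via C → D → G.
E reaches G via E → D → G.
I reaches G via I → A → G.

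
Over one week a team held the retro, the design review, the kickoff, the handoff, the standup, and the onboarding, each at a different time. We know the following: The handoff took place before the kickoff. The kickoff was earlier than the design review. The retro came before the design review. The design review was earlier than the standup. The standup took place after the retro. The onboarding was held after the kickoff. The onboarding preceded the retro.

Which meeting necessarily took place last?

Every other meeting has a chain of constraints placing it before the standup, so the standup is last.

the standup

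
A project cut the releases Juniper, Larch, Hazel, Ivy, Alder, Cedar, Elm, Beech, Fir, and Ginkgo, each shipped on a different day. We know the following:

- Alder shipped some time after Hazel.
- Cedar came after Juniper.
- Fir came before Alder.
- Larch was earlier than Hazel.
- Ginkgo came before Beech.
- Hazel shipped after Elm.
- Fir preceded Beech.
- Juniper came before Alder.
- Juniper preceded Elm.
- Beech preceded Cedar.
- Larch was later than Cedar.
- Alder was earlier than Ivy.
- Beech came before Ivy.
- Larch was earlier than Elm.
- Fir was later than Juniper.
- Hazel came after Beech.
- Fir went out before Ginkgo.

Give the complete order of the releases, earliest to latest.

The constraints fix every adjacent pair, so only one ordering works:
Juniper → Fir → Ginkgo → Beech → Cedar → Larch → Elm → Hazel → Alder → Ivy.

Juniper, Fir, Ginkgo, Beech, Cedar, Larch, Elm, Hazel, Alder, Ivy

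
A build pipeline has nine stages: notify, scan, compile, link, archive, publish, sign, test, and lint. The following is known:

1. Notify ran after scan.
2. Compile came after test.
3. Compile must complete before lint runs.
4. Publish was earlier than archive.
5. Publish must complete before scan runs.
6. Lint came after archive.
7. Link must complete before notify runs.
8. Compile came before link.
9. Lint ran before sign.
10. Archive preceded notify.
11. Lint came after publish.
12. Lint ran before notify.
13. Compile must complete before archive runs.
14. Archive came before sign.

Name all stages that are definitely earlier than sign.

archive, compile, lint, publish, test

Directly stated before sign: archive and lint.
Compile reaches sign via compile → archive → sign.
Publish reaches sign via publish → archive → sign.
Test reaches sign via test → compile → archive → sign.
No chain forces scan (or any of the others) ahead of sign.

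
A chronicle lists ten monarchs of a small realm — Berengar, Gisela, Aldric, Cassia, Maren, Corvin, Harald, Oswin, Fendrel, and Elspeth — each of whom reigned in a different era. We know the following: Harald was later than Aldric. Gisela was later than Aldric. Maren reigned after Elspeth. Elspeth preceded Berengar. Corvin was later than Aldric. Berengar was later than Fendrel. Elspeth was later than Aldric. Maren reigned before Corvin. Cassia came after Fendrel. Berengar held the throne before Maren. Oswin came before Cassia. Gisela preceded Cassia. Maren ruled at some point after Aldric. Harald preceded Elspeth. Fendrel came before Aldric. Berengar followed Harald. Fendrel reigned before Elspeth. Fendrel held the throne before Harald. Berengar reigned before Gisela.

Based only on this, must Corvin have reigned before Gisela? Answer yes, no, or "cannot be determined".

cannot be determined

No chain of stated constraints runs from Corvin to Gisela, and none runs from Gisela to Corvin either.
So the relative order of Corvin and Gisela is not fixed by the given facts.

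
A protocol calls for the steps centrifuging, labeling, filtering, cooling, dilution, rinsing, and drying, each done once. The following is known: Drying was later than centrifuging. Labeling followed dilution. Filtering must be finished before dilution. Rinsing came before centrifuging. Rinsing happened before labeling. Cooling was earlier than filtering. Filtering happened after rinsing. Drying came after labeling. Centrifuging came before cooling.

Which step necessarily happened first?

rinsing

Rinsing has a chain of constraints placing it before every other step, so rinsing must be first.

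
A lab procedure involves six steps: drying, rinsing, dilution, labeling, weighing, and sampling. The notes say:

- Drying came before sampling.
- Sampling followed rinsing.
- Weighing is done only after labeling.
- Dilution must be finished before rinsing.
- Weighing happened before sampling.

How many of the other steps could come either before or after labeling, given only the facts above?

3

Forced after labeling: sampling and weighing.
That leaves dilution, drying, and rinsing with no forced order relative to labeling — 3.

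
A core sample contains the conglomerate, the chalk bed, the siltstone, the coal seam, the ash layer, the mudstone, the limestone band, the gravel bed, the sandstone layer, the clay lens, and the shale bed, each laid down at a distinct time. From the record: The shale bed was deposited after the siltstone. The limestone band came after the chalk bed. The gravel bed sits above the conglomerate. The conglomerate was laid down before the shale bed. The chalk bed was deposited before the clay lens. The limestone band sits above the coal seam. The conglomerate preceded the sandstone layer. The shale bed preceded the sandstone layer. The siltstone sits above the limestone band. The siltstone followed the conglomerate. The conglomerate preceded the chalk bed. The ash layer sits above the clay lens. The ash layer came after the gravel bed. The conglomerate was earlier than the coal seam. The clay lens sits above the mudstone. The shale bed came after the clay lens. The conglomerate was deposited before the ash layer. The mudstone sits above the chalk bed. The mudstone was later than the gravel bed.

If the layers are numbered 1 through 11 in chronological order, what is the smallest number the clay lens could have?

The chalk bed, the conglomerate, the gravel bed, and the mudstone must all come before the clay lens — 4 forced predecessors.
Nothing else is forced ahead of the clay lens, so its earliest slot is position 4 + 1 = 5.

5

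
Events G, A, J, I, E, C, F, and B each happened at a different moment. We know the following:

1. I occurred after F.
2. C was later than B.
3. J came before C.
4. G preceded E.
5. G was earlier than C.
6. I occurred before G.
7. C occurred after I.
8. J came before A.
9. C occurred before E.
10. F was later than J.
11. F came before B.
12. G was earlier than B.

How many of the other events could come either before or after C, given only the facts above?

1

Forced before C: B, F, G, I, and J; forced after C: E.
That leaves A with no forced order relative to C — 1.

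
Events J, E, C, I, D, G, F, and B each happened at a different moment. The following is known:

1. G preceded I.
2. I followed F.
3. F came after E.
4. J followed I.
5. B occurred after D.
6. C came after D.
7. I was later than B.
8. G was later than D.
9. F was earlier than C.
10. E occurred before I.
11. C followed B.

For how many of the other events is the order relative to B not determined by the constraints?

3

Forced before B: D; forced after B: C, I, and J.
That leaves E, F, and G with no forced order relative to B — 3.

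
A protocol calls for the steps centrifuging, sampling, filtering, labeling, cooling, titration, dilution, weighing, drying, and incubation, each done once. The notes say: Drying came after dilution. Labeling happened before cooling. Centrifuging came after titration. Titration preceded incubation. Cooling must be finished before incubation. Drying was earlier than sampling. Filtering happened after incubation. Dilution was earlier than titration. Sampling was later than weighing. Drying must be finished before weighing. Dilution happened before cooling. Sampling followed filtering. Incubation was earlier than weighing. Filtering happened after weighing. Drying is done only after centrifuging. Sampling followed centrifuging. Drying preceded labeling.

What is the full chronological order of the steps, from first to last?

The constraints fix every adjacent pair, so only one ordering works:
dilution → titration → centrifuging → drying → labeling → cooling → incubation → weighing → filtering → sampling.

dilution, titration, centrifuging, drying, labeling, cooling, incubation, weighing, filtering, sampling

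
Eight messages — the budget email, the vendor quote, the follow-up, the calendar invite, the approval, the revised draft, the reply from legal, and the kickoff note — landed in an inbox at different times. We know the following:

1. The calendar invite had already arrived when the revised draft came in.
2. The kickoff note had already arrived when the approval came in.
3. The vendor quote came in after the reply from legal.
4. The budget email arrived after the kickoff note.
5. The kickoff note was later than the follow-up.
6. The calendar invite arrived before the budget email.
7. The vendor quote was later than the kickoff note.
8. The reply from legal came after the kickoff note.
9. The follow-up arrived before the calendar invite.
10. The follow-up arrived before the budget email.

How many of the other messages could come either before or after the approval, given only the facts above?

Forced before the approval: the follow-up and the kickoff note.
That leaves the budget email, the calendar invite, the reply from legal, the revised draft, and the vendor quote with no forced order relative to the approval — 5.

5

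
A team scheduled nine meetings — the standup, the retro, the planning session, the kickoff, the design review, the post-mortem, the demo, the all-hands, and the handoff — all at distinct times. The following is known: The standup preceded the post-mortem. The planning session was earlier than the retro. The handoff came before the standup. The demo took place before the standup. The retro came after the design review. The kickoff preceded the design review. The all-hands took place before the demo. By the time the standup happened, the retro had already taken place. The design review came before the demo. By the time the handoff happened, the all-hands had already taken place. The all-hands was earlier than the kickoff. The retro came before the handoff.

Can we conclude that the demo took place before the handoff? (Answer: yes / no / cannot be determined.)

No chain of stated constraints runs from the demo to the handoff, and none runs from the handoff to the demo either.
So the relative order of the demo and the handoff is not fixed by the given facts.

cannot be determined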